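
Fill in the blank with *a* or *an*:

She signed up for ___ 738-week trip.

a

The indefinite article is chosen by the initial *sound* of the following word, not its spelling.
The number *738* is spoken "seven hundred …", beginning with /ˈsɛvən/ — a consonant sound.
So the article is *a*: She signed up for a 738-week trip.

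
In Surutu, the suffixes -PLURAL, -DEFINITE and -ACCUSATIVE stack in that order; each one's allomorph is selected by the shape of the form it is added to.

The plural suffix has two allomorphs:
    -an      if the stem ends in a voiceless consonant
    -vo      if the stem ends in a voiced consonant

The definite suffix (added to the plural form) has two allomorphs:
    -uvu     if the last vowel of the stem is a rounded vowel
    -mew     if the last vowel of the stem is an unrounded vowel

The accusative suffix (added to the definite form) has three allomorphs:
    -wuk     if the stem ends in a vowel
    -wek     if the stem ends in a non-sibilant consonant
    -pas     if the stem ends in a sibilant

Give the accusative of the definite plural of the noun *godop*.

Since the final consonant of *godop* is /p/ (voiceless), it takes -an, giving *godopan*.
The last vowel of the plural form *godopan* is /a/, which is an unrounded vowel, so the definite suffix is -mew, giving *godopanmew*.
The definite form *godopanmew* — final sound /w/ (a non-sibilant consonant) → -wek → *godopanmewwek*.

godopanmewwek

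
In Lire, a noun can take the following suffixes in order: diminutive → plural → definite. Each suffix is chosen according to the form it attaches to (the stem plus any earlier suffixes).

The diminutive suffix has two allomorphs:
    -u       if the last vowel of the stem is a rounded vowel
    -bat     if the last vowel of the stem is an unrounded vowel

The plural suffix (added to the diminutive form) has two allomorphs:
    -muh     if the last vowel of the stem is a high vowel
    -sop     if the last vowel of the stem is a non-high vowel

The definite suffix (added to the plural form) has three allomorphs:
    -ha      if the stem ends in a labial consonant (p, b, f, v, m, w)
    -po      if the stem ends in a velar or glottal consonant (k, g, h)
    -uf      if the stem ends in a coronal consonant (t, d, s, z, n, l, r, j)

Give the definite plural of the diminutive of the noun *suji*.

The last vowel of *suji* is /i/, which is an unrounded vowel, so the diminutive suffix is -bat, giving *sujibat*.
Since the last vowel of the diminutive form *sujibat* is /a/ (a non-high vowel), it takes -sop, giving *sujibatsop*.
The plural form *sujibatsop*: final consonant = /p/, labial → -ha → *sujibatsopha*.

sujibatsopha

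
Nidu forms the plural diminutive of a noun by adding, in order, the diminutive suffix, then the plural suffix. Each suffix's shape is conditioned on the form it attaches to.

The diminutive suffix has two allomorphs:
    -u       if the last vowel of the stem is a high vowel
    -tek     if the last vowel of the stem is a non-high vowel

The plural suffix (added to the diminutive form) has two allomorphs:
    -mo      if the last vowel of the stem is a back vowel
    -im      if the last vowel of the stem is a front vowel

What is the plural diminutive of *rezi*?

reziumo

*rezi* — last vowel /i/ (a high vowel) → -u → *reziu*.
The diminutive form *reziu*: last vowel = /u/, a back vowel → -mo → *reziumo*.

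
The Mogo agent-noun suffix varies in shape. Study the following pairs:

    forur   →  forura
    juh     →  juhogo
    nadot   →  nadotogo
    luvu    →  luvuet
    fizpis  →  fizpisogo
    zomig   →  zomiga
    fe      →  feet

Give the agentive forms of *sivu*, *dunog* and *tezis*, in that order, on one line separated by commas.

The suffix is conditioned by the final sound: -ogo when the stem ends in a voiceless consonant (*juh*, *nadot*, *fizpis*); -a when the stem ends in a voiced consonant (*forur*, *zomig*); -et when the stem ends in a vowel (*luvu*, *fe*).
Since the final sound of *sivu* is /u/ (a vowel), it takes -et, giving *sivuet*.
*dunog* — final sound /g/ (a voiced consonant) → -a → *dunoga*.
*tezis*: final sound = /s/, a voiceless consonant → -ogo → *tezisogo*.

sivuet, dunoga, tezisogo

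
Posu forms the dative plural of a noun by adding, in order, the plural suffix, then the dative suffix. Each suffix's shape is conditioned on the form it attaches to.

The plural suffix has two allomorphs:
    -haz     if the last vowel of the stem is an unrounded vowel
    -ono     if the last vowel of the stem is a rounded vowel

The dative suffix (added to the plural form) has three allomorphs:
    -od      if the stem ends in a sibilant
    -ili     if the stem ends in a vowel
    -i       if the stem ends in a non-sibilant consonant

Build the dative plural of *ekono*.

ekonoonoili

Since the last vowel of *ekono* is /o/ (a rounded vowel), it takes -ono, giving *ekonoono*.
The final sound of the plural form *ekonoono* is /o/, which is a vowel, so the dative suffix is -ili, giving *ekonoonoili*.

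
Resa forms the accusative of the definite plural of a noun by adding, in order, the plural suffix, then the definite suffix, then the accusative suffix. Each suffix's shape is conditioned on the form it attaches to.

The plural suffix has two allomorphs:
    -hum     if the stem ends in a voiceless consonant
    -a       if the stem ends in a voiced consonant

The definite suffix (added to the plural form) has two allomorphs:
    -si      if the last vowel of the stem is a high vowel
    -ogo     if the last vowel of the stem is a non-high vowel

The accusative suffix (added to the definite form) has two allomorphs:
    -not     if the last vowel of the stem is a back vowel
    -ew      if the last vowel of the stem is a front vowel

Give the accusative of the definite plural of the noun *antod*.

antodaogonot

The final consonant of *antod* is /d/, which is voiced, so the plural suffix is -a, giving *antoda*.
The last vowel of the plural form *antoda* is /a/, which is a non-high vowel, so the definite suffix is -ogo, giving *antodaogo*.
Since the last vowel of the definite form *antodaogo* is /o/ (a back vowel), it takes -not, giving *antodaogonot*.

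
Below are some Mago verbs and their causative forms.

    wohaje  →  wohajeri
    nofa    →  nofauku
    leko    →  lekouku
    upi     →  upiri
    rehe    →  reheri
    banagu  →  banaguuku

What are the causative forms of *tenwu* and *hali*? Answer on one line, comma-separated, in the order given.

The pattern is front/back vowel harmony: -ri when the last vowel of the stem is a front vowel (*wohaje*, *upi*, *rehe*); -uku when the last vowel of the stem is a back vowel (*nofa*, *leko*, *banagu*).
Since the last vowel of *tenwu* is /u/ (a back vowel), it takes -uku, giving *tenwuuku*.
*hali* — last vowel /i/ (a front vowel) → -ri → *haliri*.

tenwuuku, haliri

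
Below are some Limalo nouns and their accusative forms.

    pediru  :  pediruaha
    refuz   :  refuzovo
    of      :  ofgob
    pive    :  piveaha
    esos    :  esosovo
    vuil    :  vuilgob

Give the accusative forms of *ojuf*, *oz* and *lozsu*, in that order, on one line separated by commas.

The alternation tracks the final sound of the stem — -ovo when the stem ends in a sibilant (*refuz*, *esos*); -gob when the stem ends in a non-sibilant consonant (*of*, *vuil*); -aha when the stem ends in a vowel (*pediru*, *pive*).
Since the final sound of *ojuf* is /f/ (a non-sibilant consonant), it takes -gob, giving *ojufgob*.
*oz* — final sound /z/ (a sibilant) → -ovo → *ozovo*.
Since the final sound of *lozsu* is /u/ (a vowel), it takes -aha, giving *lozsuaha*.

ojufgob, ozovo, lozsuaha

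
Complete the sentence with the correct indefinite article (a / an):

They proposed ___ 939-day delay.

a

The indefinite article is chosen by the initial *sound* of the following word, not its spelling.
The number *939* is spoken "nine hundred …", beginning with /naɪn/ — a consonant sound.
So the article is *a*: They proposed a 939-day delay.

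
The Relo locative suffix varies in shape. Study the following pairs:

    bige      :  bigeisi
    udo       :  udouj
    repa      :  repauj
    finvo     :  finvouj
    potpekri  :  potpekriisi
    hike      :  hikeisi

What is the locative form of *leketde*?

The suffix is conditioned by the last vowel: -isi when the last vowel of the stem is a front vowel (*bige*, *potpekri*, *hike*); -uj when the last vowel of the stem is a back vowel (*udo*, *repa*, *finvo*).
*leketde*: last vowel = /e/, a front vowel → -isi → *leketdeisi*.

leketdeisi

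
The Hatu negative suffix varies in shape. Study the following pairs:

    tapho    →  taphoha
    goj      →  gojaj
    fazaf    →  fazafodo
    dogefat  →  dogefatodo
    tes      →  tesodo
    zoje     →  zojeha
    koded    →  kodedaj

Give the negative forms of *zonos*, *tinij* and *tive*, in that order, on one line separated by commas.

zonosodo, tinijaj, tiveha

The pattern is voicing of the final sound: -odo when the stem ends in a voiceless consonant (*fazaf*, *dogefat*, *tes*); -aj when the stem ends in a voiced consonant (*goj*, *koded*); -ha when the stem ends in a vowel (*tapho*, *zoje*).
*zonos* — final sound /s/ (a voiceless consonant) → -odo → *zonosodo*.
*tinij*: final sound = /j/, a voiced consonant → -aj → *tinijaj*.
Since the final sound of *tive* is /e/ (a vowel), it takes -ha, giving *tiveha*.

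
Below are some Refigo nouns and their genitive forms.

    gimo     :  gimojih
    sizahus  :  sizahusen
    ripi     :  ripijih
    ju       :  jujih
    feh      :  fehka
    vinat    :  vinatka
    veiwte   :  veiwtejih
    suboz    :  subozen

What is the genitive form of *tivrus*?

The suffix is conditioned by the final sound: -en when the stem ends in a sibilant (*sizahus*, *suboz*); -ka when the stem ends in a non-sibilant consonant (*feh*, *vinat*); -jih when the stem ends in a vowel (*gimo*, *ripi*, *ju*, *veiwte*).
The final sound of *tivrus* is /s/, which is a sibilant, so the suffix is -en, giving *tivrusen*.

tivrusen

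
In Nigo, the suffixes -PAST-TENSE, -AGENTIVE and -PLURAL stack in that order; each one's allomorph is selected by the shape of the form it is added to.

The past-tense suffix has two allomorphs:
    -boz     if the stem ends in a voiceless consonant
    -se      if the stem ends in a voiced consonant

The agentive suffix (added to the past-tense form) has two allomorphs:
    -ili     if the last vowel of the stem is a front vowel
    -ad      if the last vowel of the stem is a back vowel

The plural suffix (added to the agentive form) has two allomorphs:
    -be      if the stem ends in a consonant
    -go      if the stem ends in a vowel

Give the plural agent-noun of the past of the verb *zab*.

zabseiligo

Since the final consonant of *zab* is /b/ (voiced), it takes -se, giving *zabse*.
The last vowel of the past-tense form *zabse* is /e/, which is a front vowel, so the agentive suffix is -ili, giving *zabseili*.
Since the final sound of the agentive form *zabseili* is /i/ (a vowel), it takes -go, giving *zabseiligo*.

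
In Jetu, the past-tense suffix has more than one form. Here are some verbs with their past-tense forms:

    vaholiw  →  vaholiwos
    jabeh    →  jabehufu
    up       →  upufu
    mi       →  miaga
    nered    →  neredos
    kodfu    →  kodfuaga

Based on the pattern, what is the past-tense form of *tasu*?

Looking at the final sound of each stem: -ufu when the stem ends in a voiceless consonant (*jabeh*, *up*); -os when the stem ends in a voiced consonant (*vaholiw*, *nered*); -aga when the stem ends in a vowel (*mi*, *kodfu*).
Since the final sound of *tasu* is /u/ (a vowel), it takes -aga, giving *tasuaga*.

tasuaga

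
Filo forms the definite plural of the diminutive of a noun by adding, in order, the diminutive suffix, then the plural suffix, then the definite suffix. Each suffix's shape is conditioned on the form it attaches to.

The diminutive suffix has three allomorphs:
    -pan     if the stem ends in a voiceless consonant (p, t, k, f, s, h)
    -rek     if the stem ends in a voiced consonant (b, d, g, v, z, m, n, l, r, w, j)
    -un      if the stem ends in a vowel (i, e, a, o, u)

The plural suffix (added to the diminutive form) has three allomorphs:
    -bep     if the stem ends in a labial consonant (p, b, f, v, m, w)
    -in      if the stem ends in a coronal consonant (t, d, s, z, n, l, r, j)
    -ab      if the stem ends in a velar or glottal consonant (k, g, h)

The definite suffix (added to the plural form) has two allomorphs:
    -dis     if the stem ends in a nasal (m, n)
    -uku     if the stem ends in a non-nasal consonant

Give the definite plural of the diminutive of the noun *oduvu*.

The final sound of *oduvu* is /u/, which is a vowel, so the diminutive suffix is -un, giving *oduvuun*.
Since the final consonant of the diminutive form *oduvuun* is /n/ (coronal), it takes -in, giving *oduvuunin*.
The plural form *oduvuunin*: final consonant = /n/, a nasal → -dis → *oduvuunindis*.

oduvuunindis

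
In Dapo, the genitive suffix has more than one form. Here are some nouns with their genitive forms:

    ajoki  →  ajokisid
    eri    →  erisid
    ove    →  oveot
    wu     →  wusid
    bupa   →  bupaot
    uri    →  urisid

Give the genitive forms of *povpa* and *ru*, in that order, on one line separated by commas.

povpaot, rusid

The pattern is height harmony: -sid when the last vowel of the stem is a high vowel (*ajoki*, *eri*, *wu*, *uri*); -ot when the last vowel of the stem is a non-high vowel (*ove*, *bupa*).
*povpa* — last vowel /a/ (a non-high vowel) → -ot → *povpaot*.
Since the last vowel of *ru* is /u/ (a high vowel), it takes -sid, giving *rusid*.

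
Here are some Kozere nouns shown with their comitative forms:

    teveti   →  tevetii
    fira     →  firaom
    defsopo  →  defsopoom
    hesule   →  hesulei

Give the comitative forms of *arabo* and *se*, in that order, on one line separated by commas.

araboom, sei

Looking at the last vowel of each stem: -i when the last vowel of the stem is a front vowel (*teveti*, *hesule*); -om when the last vowel of the stem is a back vowel (*fira*, *defsopo*).
*arabo* — last vowel /o/ (a back vowel) → -om → *araboom*.
Since the last vowel of *se* is /e/ (a front vowel), it takes -i, giving *sei*.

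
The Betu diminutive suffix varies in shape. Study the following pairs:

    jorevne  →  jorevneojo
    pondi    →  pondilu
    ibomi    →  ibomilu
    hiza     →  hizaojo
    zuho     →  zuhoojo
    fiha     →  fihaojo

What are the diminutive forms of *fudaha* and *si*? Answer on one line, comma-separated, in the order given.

fudahaojo, silu

Looking at the last vowel of each stem: -lu when the last vowel of the stem is a high vowel (*pondi*, *ibomi*); -ojo when the last vowel of the stem is a non-high vowel (*jorevne*, *hiza*, *zuho*, *fiha*).
*fudaha*: last vowel = /a/, a non-high vowel → -ojo → *fudahaojo*.
The last vowel of *si* is /i/, which is a high vowel, so the suffix is -lu, giving *silu*.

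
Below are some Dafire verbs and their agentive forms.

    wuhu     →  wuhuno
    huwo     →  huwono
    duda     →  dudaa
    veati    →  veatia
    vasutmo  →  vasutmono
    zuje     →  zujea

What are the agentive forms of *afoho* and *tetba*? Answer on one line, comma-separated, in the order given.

afohono, tetbaa

Looking at the last vowel of each stem: -no when the last vowel of the stem is a rounded vowel (*wuhu*, *huwo*, *vasutmo*); -a when the last vowel of the stem is an unrounded vowel (*duda*, *veati*, *zuje*).
*afoho* — last vowel /o/ (a rounded vowel) → -no → *afohono*.
*tetba*: last vowel = /a/, an unrounded vowel → -a → *tetbaa*.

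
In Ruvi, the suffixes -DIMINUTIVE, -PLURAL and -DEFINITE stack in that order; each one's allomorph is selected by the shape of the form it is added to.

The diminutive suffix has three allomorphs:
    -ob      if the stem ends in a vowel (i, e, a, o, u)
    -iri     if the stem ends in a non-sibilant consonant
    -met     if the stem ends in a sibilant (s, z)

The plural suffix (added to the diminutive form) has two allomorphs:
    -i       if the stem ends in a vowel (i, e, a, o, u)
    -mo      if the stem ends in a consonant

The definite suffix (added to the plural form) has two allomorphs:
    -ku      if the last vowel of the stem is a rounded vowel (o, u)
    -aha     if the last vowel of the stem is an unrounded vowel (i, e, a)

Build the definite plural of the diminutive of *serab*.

serabiriiaha

*serab* — final sound /b/ (a non-sibilant consonant) → -iri → *serabiri*.
The diminutive form *serabiri*: final sound = /i/, a vowel → -i → *serabirii*.
The plural form *serabirii* — last vowel /i/ (an unrounded vowel) → -aha → *serabiriiaha*.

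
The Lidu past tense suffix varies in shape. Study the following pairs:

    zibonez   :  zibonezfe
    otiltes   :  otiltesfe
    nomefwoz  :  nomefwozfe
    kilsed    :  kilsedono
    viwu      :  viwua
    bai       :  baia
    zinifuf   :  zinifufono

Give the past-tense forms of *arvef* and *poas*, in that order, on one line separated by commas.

arvefono, poasfe

The alternation tracks the final sound of the stem — -fe when the stem ends in a sibilant (*zibonez*, *otiltes*, *nomefwoz*); -ono when the stem ends in a non-sibilant consonant (*kilsed*, *zinifuf*); -a when the stem ends in a vowel (*viwu*, *bai*).
*arvef*: final sound = /f/, a non-sibilant consonant → -ono → *arvefono*.
The final sound of *poas* is /s/, which is a sibilant, so the suffix is -fe, giving *poasfe*.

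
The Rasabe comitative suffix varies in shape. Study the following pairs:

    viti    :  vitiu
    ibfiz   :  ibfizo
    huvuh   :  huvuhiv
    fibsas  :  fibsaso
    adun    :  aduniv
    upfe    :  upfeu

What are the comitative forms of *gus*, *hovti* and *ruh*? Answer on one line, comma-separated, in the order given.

guso, hovtiu, ruhiv

The suffix is conditioned by the final sound: -o when the stem ends in a sibilant (*ibfiz*, *fibsas*); -iv when the stem ends in a non-sibilant consonant (*huvuh*, *adun*); -u when the stem ends in a vowel (*viti*, *upfe*).
The final sound of *gus* is /s/, which is a sibilant, so the suffix is -o, giving *guso*.
The final sound of *hovti* is /i/, which is a vowel, so the suffix is -u, giving *hovtiu*.
*ruh* — final sound /h/ (a non-sibilant consonant) → -iv → *ruhiv*.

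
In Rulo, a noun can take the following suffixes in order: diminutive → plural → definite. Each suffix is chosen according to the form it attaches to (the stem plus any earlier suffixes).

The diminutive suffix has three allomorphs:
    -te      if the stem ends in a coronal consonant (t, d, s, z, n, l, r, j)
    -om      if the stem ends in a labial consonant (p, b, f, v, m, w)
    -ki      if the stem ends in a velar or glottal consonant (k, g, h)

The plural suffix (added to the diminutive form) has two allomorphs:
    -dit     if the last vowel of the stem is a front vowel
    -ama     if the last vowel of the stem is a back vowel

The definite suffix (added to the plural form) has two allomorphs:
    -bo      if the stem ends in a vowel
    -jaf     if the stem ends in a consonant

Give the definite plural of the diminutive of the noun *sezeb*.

*sezeb*: final consonant = /b/, labial → -om → *sezebom*.
The diminutive form *sezebom*: last vowel = /o/, a back vowel → -ama → *sezebomama*.
Since the final sound of the plural form *sezebomama* is /a/ (a vowel), it takes -bo, giving *sezebomamabo*.

sezebomamabo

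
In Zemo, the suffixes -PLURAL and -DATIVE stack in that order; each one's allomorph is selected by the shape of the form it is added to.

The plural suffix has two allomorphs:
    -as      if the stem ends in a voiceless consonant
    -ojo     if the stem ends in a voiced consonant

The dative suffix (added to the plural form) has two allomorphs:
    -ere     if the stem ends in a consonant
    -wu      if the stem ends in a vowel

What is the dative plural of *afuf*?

afufasere

*afuf*: final consonant = /f/, voiceless → -as → *afufas*.
The plural form *afufas* — final sound /s/ (a consonant) → -ere → *afufasere*.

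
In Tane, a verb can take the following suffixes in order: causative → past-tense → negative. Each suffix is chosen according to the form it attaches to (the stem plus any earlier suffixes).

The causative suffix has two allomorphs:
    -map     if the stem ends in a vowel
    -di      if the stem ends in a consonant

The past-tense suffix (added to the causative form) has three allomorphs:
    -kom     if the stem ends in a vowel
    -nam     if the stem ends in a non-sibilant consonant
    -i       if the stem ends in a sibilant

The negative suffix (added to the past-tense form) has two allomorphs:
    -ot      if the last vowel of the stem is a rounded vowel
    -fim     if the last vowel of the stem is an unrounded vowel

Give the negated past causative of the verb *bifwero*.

*bifwero* — final sound /o/ (a vowel) → -map → *bifweromap*.
The causative form *bifweromap*: final sound = /p/, a non-sibilant consonant → -nam → *bifweromapnam*.
Since the last vowel of the past-tense form *bifweromapnam* is /a/ (an unrounded vowel), it takes -fim, giving *bifweromapnamfim*.

bifweromapnamfim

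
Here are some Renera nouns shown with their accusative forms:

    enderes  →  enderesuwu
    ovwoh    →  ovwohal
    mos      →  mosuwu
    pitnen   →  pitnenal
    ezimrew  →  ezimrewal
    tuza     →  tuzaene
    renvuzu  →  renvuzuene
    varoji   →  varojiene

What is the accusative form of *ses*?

The suffix is conditioned by the final sound: -uwu when the stem ends in a sibilant (*enderes*, *mos*); -al when the stem ends in a non-sibilant consonant (*ovwoh*, *pitnen*, *ezimrew*); -ene when the stem ends in a vowel (*tuza*, *renvuzu*, *varoji*).
*ses* — final sound /s/ (a sibilant) → -uwu → *sesuwu*.

sesuwu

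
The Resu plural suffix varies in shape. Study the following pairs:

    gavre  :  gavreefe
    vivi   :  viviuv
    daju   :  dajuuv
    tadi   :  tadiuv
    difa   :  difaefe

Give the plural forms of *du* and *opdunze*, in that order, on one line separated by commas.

duuv, opdunzeefe

Looking at the last vowel of each stem: -uv when the last vowel of the stem is a high vowel (*vivi*, *daju*, *tadi*); -efe when the last vowel of the stem is a non-high vowel (*gavre*, *difa*).
Since the last vowel of *du* is /u/ (a high vowel), it takes -uv, giving *duuv*.
Since the last vowel of *opdunze* is /e/ (a non-high vowel), it takes -efe, giving *opdunzeefe*.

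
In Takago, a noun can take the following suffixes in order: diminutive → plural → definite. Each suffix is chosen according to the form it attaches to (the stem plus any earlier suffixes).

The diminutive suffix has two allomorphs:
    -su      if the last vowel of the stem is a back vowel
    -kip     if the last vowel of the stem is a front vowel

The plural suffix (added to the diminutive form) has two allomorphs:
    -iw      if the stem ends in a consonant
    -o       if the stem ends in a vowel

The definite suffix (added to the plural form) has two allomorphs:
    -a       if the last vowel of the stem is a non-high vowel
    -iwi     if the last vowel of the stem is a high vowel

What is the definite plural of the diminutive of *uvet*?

uvetkipiwiwi

Since the last vowel of *uvet* is /e/ (a front vowel), it takes -kip, giving *uvetkip*.
Since the final sound of the diminutive form *uvetkip* is /p/ (a consonant), it takes -iw, giving *uvetkipiw*.
The plural form *uvetkipiw* — last vowel /i/ (a high vowel) → -iwi → *uvetkipiwiwi*.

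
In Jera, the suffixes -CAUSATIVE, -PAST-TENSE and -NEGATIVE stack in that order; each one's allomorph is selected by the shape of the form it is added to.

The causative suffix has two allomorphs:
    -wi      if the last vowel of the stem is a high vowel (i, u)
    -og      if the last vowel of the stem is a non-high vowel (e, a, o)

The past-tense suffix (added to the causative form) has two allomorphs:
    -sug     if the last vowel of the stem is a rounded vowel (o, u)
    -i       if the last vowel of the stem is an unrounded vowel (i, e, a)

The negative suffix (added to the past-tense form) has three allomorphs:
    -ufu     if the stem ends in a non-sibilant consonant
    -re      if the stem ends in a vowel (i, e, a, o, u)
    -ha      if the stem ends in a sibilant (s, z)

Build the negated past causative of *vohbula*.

vohbulaogsugufu

*vohbula* — last vowel /a/ (a non-high vowel) → -og → *vohbulaog*.
The causative form *vohbulaog* — last vowel /o/ (a rounded vowel) → -sug → *vohbulaogsug*.
The past-tense form *vohbulaogsug* — final sound /g/ (a non-sibilant consonant) → -ufu → *vohbulaogsugufu*.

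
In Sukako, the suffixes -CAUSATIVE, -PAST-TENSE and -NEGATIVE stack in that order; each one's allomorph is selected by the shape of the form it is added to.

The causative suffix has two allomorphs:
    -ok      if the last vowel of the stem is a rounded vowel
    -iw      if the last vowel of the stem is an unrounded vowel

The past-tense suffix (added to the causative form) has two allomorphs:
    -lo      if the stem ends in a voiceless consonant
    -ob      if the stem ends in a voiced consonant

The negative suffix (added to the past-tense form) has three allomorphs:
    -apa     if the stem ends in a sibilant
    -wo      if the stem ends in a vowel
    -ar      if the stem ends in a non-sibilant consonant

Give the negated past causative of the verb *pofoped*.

pofopediwobar

*pofoped*: last vowel = /e/, an unrounded vowel → -iw → *pofopediw*.
Since the final consonant of the causative form *pofopediw* is /w/ (voiced), it takes -ob, giving *pofopediwob*.
Since the final sound of the past-tense form *pofopediwob* is /b/ (a non-sibilant consonant), it takes -ar, giving *pofopediwobar*.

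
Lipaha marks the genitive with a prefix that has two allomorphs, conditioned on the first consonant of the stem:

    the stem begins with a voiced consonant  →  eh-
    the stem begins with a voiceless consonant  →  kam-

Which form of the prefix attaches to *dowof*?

Since the first consonant of *dowof* is /d/ (voiced), it takes eh-.

eh-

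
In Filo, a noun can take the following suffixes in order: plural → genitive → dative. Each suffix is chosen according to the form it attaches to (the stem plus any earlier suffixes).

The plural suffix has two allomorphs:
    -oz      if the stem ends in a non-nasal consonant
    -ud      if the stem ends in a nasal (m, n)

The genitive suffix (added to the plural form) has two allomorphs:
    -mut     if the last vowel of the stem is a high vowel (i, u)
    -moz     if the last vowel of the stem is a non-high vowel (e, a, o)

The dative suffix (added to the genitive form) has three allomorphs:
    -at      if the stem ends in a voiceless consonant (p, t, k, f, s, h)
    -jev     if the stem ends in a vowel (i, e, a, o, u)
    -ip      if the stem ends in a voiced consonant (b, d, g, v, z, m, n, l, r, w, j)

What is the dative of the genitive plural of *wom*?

*wom* — final consonant /m/ (a nasal) → -ud → *womud*.
The plural form *womud* — last vowel /u/ (a high vowel) → -mut → *womudmut*.
The genitive form *womudmut*: final sound = /t/, a voiceless consonant → -at → *womudmutat*.

womudmutat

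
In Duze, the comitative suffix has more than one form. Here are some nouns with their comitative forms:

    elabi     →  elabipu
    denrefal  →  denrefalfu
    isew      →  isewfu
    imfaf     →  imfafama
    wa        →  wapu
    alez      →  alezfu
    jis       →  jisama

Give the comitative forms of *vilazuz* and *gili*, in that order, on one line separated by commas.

vilazuzfu, gilipu

The pattern is voicing of the final sound: -ama when the stem ends in a voiceless consonant (*imfaf*, *jis*); -fu when the stem ends in a voiced consonant (*denrefal*, *isew*, *alez*); -pu when the stem ends in a vowel (*elabi*, *wa*).
*vilazuz*: final sound = /z/, a voiced consonant → -fu → *vilazuzfu*.
*gili* — final sound /i/ (a vowel) → -pu → *gilipu*.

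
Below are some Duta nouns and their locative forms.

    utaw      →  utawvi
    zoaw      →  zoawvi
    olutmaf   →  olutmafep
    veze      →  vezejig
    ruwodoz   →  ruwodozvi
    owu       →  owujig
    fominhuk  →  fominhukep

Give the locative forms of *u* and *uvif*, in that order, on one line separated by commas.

The pattern is voicing of the final sound: -ep when the stem ends in a voiceless consonant (*olutmaf*, *fominhuk*); -vi when the stem ends in a voiced consonant (*utaw*, *zoaw*, *ruwodoz*); -jig when the stem ends in a vowel (*veze*, *owu*).
Since the final sound of *u* is /u/ (a vowel), it takes -jig, giving *ujig*.
The final sound of *uvif* is /f/, which is a voiceless consonant, so the suffix is -ep, giving *uvifep*.

ujig, uvifep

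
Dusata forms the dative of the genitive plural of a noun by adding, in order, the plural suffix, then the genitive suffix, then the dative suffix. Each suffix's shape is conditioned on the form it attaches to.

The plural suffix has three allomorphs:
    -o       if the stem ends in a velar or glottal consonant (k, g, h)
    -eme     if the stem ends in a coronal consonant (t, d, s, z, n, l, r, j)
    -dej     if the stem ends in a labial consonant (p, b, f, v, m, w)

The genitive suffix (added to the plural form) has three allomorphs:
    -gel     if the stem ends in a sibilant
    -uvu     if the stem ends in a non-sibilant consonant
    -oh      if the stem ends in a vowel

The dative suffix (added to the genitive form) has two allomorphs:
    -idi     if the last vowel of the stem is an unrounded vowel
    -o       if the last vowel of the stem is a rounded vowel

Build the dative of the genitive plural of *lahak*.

lahakooho

*lahak*: final consonant = /k/, velar/glottal → -o → *lahako*.
The final sound of the plural form *lahako* is /o/, which is a vowel, so the genitive suffix is -oh, giving *lahakooh*.
The genitive form *lahakooh* — last vowel /o/ (a rounded vowel) → -o → *lahakooho*.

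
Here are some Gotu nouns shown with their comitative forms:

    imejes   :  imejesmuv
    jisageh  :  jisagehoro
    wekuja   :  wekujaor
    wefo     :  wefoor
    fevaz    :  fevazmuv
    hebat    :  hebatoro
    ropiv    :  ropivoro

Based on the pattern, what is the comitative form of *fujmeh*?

The suffix is conditioned by the final sound: -muv when the stem ends in a sibilant (*imejes*, *fevaz*); -oro when the stem ends in a non-sibilant consonant (*jisageh*, *hebat*, *ropiv*); -or when the stem ends in a vowel (*wekuja*, *wefo*).
*fujmeh*: final sound = /h/, a non-sibilant consonant → -oro → *fujmehoro*.

fujmehoro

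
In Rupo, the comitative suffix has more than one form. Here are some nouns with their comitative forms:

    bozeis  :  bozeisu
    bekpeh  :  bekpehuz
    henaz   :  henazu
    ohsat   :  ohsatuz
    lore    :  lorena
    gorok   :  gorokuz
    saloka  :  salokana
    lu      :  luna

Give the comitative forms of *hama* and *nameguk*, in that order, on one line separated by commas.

hamana, namegukuz

The pattern is sibilance of the final sound: -u when the stem ends in a sibilant (*bozeis*, *henaz*); -uz when the stem ends in a non-sibilant consonant (*bekpeh*, *ohsat*, *gorok*); -na when the stem ends in a vowel (*lore*, *saloka*, *lu*).
*hama*: final sound = /a/, a vowel → -na → *hamana*.
Since the final sound of *nameguk* is /k/ (a non-sibilant consonant), it takes -uz, giving *namegukuz*.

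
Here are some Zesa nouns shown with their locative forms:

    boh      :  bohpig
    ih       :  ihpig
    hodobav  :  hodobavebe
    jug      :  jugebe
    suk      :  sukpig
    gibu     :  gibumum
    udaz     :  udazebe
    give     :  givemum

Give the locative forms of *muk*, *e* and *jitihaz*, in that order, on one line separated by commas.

Looking at the final sound of each stem: -pig when the stem ends in a voiceless consonant (*boh*, *ih*, *suk*); -ebe when the stem ends in a voiced consonant (*hodobav*, *jug*, *udaz*); -mum when the stem ends in a vowel (*gibu*, *give*).
*muk*: final sound = /k/, a voiceless consonant → -pig → *mukpig*.
*e*: final sound = /e/, a vowel → -mum → *emum*.
Since the final sound of *jitihaz* is /z/ (a voiced consonant), it takes -ebe, giving *jitihazebe*.

mukpig, emum, jitihazebe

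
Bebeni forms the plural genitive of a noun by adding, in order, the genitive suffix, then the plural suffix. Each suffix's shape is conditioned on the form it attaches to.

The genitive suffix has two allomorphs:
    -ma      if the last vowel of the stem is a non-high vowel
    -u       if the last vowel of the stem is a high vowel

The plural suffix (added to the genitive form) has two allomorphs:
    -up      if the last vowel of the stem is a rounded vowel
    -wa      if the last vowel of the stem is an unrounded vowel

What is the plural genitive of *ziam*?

*ziam*: last vowel = /a/, a non-high vowel → -ma → *ziamma*.
Since the last vowel of the genitive form *ziamma* is /a/ (an unrounded vowel), it takes -wa, giving *ziammawa*.

ziammawa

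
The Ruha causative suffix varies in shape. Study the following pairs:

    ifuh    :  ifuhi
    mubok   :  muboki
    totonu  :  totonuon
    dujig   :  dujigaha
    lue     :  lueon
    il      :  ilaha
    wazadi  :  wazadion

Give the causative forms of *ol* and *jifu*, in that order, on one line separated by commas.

The suffix is conditioned by the final sound: -i when the stem ends in a voiceless consonant (*ifuh*, *mubok*); -aha when the stem ends in a voiced consonant (*dujig*, *il*); -on when the stem ends in a vowel (*totonu*, *lue*, *wazadi*).
The final sound of *ol* is /l/, which is a voiced consonant, so the suffix is -aha, giving *olaha*.
*jifu* — final sound /u/ (a vowel) → -on → *jifuon*.

olaha, jifuon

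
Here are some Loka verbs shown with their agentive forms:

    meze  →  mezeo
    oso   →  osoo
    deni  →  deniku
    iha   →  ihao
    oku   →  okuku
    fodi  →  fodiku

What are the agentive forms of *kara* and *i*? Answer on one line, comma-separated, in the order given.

karao, iku

The suffix is conditioned by the last vowel: -ku when the last vowel of the stem is a high vowel (*deni*, *oku*, *fodi*); -o when the last vowel of the stem is a non-high vowel (*meze*, *oso*, *iha*).
Since the last vowel of *kara* is /a/ (a non-high vowel), it takes -o, giving *karao*.
The last vowel of *i* is /i/, which is a high vowel, so the suffix is -ku, giving *iku*.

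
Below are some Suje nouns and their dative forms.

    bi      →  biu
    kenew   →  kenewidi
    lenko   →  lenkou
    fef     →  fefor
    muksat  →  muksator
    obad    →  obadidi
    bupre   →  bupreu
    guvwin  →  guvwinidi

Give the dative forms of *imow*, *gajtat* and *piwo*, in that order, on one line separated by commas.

The suffix is conditioned by the final sound: -or when the stem ends in a voiceless consonant (*fef*, *muksat*); -idi when the stem ends in a voiced consonant (*kenew*, *obad*, *guvwin*); -u when the stem ends in a vowel (*bi*, *lenko*, *bupre*).
*imow*: final sound = /w/, a voiced consonant → -idi → *imowidi*.
*gajtat*: final sound = /t/, a voiceless consonant → -or → *gajtator*.
The final sound of *piwo* is /o/, which is a vowel, so the suffix is -u, giving *piwou*.

imowidi, gajtator, piwou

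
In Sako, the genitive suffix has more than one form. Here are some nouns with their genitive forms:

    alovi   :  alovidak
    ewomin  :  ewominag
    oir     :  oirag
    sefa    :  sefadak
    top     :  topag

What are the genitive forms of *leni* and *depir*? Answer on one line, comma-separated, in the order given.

lenidak, depirag

The alternation tracks the final sound of the stem — -ag when the stem ends in a consonant (*ewomin*, *oir*, *top*); -dak when the stem ends in a vowel (*alovi*, *sefa*).
*leni*: final sound = /i/, a vowel → -dak → *lenidak*.
The final sound of *depir* is /r/, which is a consonant, so the suffix is -ag, giving *depirag*.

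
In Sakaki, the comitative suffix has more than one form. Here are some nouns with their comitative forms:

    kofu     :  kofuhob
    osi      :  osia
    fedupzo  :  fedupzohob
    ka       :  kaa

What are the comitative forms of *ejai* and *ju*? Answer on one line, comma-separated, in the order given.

The pattern is rounding harmony: -hob when the last vowel of the stem is a rounded vowel (*kofu*, *fedupzo*); -a when the last vowel of the stem is an unrounded vowel (*osi*, *ka*).
*ejai*: last vowel = /i/, an unrounded vowel → -a → *ejaia*.
*ju* — last vowel /u/ (a rounded vowel) → -hob → *juhob*.

ejaia, juhob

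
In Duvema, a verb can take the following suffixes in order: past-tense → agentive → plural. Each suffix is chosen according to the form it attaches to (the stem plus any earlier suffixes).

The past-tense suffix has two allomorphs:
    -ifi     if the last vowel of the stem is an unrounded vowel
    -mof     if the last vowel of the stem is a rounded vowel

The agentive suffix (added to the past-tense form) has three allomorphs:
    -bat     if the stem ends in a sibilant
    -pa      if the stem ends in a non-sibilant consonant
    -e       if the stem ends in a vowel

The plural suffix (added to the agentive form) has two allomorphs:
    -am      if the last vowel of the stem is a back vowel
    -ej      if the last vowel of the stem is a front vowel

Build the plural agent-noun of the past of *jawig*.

Since the last vowel of *jawig* is /i/ (an unrounded vowel), it takes -ifi, giving *jawigifi*.
The final sound of the past-tense form *jawigifi* is /i/, which is a vowel, so the agentive suffix is -e, giving *jawigifie*.
Since the last vowel of the agentive form *jawigifie* is /e/ (a front vowel), it takes -ej, giving *jawigifieej*.

jawigifieej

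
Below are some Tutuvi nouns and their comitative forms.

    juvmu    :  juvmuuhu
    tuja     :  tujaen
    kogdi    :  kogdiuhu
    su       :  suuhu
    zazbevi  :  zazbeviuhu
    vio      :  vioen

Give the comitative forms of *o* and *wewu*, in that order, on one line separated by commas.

Looking at the last vowel of each stem: -uhu when the last vowel of the stem is a high vowel (*juvmu*, *kogdi*, *su*, *zazbevi*); -en when the last vowel of the stem is a non-high vowel (*tuja*, *vio*).
Since the last vowel of *o* is /o/ (a non-high vowel), it takes -en, giving *oen*.
*wewu*: last vowel = /u/, a high vowel → -uhu → *wewuuhu*.

oen, wewuuhu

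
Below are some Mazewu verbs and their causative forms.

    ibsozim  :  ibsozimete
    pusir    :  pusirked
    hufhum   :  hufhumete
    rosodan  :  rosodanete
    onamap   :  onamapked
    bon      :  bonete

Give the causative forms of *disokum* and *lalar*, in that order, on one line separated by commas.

disokumete, lalarked

The alternation tracks the final consonant of the stem — -ete when the stem ends in a nasal (*ibsozim*, *hufhum*, *rosodan*, *bon*); -ked when the stem ends in a non-nasal consonant (*pusir*, *onamap*).
*disokum*: final consonant = /m/, a nasal → -ete → *disokumete*.
*lalar*: final consonant = /r/, non-nasal → -ked → *lalarked*.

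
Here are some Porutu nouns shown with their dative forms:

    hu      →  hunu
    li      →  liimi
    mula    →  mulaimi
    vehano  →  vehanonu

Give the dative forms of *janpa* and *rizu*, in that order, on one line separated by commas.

Looking at the last vowel of each stem: -nu when the last vowel of the stem is a rounded vowel (*hu*, *vehano*); -imi when the last vowel of the stem is an unrounded vowel (*li*, *mula*).
The last vowel of *janpa* is /a/, which is an unrounded vowel, so the suffix is -imi, giving *janpaimi*.
*rizu* — last vowel /u/ (a rounded vowel) → -nu → *rizunu*.

janpaimi, rizunu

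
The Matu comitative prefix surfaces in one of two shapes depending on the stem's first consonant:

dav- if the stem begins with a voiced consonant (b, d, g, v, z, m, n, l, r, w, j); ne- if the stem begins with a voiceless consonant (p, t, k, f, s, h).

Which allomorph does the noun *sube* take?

*sube* — first consonant /s/ (voiceless) → ne-.

ne-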